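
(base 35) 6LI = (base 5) 224403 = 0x1FA7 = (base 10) 8103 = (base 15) 2603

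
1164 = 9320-8156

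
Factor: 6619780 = 2^2*5^1*479^1*691^1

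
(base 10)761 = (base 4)23321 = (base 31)oh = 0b1011111001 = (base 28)r5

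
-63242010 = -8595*7358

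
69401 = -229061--298462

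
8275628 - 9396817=-1121189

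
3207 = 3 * 1069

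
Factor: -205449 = -1*3^1*68483^1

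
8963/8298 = 1+665/8298 ≈ 1.08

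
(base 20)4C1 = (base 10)1841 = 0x731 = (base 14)957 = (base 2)11100110001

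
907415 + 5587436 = 6494851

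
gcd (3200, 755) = 5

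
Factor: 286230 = 2^1 * 3^1 * 5^1 * 7^1 * 29^1 * 47^1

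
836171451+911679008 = 1747850459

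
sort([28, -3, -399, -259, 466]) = [-399, -259, -3, 28, 466]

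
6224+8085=14309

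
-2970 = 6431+-9401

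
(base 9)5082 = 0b111010000111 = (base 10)3719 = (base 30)43t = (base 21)892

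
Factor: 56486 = 2^1*61^1*463^1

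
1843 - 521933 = -520090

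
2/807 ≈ 0.00248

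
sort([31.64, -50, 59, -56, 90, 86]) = [-56, -50, 31.64, 59, 86, 90]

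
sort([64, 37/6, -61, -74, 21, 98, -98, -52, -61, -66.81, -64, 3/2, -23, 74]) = [-98, -74, -66.81, -64, -61, -61, -52, -23, 3/2, 37/6, 21, 64, 74, 98]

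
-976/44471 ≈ -0.0219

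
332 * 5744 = 1907008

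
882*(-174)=-153468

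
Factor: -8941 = -1 * 8941^1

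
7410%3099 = 1212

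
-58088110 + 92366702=34278592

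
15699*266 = 4175934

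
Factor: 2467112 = 2^3*19^1*16231^1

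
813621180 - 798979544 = 14641636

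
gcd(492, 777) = 3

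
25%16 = 9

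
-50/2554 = -25/1277 ≈ -0.0196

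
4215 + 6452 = 10667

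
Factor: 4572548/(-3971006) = -1 * 2^1 * 13^(-1) * 163^(-1) * 239^1 * 937^(-1) * 4783^1 = -2286274/1985503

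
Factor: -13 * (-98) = 2^1 * 7^2 * 13^1 = 1274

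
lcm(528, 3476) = 41712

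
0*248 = 0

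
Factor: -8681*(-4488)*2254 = 2^4*3^1*7^2*11^1*17^1*23^1*8681^1 = 87816579312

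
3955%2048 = 1907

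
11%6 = 5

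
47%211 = 47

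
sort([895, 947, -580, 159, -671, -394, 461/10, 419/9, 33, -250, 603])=[-671, -580, -394, -250, 33, 461/10, 419/9, 159, 603, 895, 947]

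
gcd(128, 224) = 32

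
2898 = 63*46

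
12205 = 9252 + 2953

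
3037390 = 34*89335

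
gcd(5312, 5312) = 5312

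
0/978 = 0 = 0.00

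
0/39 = 0 = 0.00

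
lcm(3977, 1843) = 75563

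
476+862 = 1338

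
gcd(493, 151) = 1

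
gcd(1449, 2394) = 63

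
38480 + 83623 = 122103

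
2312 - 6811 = -4499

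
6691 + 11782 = 18473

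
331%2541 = 331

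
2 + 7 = 9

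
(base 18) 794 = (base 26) 3fg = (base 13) 1153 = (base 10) 2434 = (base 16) 982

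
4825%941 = 120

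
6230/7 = 890 = 890.00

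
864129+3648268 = 4512397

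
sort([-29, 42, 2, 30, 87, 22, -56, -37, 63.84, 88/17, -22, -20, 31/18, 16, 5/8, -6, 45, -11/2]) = [-56, -37, -29, -22, -20, -6, -11/2, 5/8, 31/18, 2, 88/17, 16, 22, 30, 42, 45, 63.84, 87]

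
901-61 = 840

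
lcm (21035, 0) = 0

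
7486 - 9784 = -2298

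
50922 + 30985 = 81907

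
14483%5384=3715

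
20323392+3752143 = 24075535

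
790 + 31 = 821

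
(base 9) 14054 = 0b10010100110110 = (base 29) b9e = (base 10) 9526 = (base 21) 10cd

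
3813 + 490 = 4303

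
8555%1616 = 475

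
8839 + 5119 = 13958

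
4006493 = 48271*83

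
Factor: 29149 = 103^1*283^1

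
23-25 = -2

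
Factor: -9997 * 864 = -1 * 2^5 * 3^3 * 13^1 * 769^1 = -8637408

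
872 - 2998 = -2126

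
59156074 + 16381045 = 75537119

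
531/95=5 + 56/95 ≈ 5.59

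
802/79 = 10 + 12/79 ≈ 10.15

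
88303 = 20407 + 67896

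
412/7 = 58+6/7 ≈ 58.86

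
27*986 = 26622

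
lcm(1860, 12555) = 50220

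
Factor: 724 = 2^2*181^1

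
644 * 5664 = 3647616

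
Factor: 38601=3^2 * 4289^1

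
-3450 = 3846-7296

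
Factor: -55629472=-1*2^5*1738421^1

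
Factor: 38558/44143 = 2^1 * 11^(-1) * 13^1 * 1483^1 * 4013^(-1)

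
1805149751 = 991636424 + 813513327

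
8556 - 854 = 7702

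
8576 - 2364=6212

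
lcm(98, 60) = 2940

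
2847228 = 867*3284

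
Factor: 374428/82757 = 2^2*82757^(-1)*93607^1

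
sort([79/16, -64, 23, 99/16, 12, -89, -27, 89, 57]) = [-89, -64, -27, 79/16, 99/16, 12, 23, 57, 89]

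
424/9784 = 53/1223 ≈ 0.0433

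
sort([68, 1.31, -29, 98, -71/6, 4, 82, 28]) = [-29, -71/6, 1.31, 4, 28, 68, 82, 98]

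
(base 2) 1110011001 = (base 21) 21i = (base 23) 1h1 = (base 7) 2454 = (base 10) 921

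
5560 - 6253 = -693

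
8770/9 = 974 + 4/9 ≈ 974.44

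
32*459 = 14688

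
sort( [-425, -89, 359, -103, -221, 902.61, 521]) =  [-425, -221, -103, -89, 359, 521, 902.61]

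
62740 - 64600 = -1860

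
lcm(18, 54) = 54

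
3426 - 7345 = -3919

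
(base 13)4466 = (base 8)22514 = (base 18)1b88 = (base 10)9548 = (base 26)e36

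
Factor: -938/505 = -1 * 2^1 * 5^(-1) * 7^1 * 67^1 * 101^(-1)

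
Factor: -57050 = -1 * 2^1 * 5^2 * 7^1 * 163^1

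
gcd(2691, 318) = 3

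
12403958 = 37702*329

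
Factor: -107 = -1*107^1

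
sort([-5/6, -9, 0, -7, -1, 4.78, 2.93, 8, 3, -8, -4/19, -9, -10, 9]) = [-10, -9, -9, -8, -7, -1, -5/6, -4/19, 0, 2.93, 3, 4.78, 8, 9]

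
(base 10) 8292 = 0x2064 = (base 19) 13i8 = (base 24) e9c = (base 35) 6qw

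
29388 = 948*31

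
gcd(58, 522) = 58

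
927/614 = 1 + 313/614 ≈ 1.51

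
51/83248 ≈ 0.000613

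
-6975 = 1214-8189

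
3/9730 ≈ 0.000308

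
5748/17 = 338 + 2/17 ≈ 338.12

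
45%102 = 45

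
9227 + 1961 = 11188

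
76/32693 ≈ 0.00232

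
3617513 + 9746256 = 13363769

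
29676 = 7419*4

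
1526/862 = 1+332/431 ≈ 1.77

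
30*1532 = 45960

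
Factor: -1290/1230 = -1*41^(-1)*43^1 = -43/41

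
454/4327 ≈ 0.105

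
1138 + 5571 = 6709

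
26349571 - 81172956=-54823385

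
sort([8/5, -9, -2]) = [-9, -2, 8/5]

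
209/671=19/61 ≈ 0.311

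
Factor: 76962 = 2^1 * 3^1 * 101^1 * 127^1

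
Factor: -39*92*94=-1*2^3*3^1*13^1*23^1*47^1=-337272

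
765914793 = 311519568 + 454395225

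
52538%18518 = 15502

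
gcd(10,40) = 10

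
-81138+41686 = -39452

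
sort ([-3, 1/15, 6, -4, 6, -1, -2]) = [-4, -3, -2, -1, 1/15, 6, 6]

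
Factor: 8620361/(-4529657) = -1 * 11^(-1) * 19^(-1) * 21673^(-1) * 8620361^1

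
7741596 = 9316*831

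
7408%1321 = 803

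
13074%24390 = 13074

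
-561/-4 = 140 + 1/4 = 140.25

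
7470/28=266 + 11/14 ≈ 266.79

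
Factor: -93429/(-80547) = 3^1*7^1*1483^1*26849^(-1) = 31143/26849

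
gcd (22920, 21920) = 40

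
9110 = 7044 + 2066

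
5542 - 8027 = -2485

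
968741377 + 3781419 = 972522796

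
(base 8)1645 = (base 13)56a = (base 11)779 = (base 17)33f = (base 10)933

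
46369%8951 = 1614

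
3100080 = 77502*40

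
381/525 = 127/175 ≈ 0.726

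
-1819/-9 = 202 + 1/9 ≈ 202.11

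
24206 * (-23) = -556738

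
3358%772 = 270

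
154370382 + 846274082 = 1000644464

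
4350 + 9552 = 13902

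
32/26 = 1 + 3/13 ≈ 1.23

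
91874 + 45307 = 137181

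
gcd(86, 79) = 1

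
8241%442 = 285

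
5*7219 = 36095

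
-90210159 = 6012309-96222468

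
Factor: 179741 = 17^1*97^1*109^1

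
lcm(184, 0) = 0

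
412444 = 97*4252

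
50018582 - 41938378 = 8080204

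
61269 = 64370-3101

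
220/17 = 12 + 16/17 ≈ 12.94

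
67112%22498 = 22116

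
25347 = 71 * 357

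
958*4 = 3832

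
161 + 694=855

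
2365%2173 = 192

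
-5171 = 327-5498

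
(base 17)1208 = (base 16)157b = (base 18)gh9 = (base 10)5499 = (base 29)6fi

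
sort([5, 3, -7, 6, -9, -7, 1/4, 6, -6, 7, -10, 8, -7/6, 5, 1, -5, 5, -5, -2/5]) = [-10, -9, -7, -7, -6, -5, -5, -7/6, -2/5, 1/4, 1, 3, 5, 5, 5, 6, 6, 7, 8]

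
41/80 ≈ 0.513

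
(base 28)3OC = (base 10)3036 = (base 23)5H0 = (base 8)5734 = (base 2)101111011100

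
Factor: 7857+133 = 2^1*5^1*17^1*47^1 = 7990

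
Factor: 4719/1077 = 11^2 * 13^1 * 359^(-1) = 1573/359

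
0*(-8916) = 0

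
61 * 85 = 5185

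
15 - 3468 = -3453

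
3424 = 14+3410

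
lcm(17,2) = 34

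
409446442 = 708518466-299072024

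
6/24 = 1/4 = 0.25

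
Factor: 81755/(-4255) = -1 * 23^(-1) * 37^(-1) * 83^1 * 197^1 = -16351/851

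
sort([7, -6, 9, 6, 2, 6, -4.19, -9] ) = [-9, -6, -4.19, 2, 6, 6, 7, 9] 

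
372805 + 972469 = 1345274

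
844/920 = 211/230≈0.917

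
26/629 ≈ 0.0413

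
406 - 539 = -133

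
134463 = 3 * 44821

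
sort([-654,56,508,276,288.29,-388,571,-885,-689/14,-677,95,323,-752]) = [-885,-752,-677,-654,-388,-689/14,56,95,276,288.29,323,508,571]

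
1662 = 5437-3775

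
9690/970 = 969/97≈9.99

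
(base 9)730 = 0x252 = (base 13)369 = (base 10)594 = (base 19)1c5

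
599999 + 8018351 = 8618350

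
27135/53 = 511 + 52/53 ≈ 511.98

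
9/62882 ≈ 0.000143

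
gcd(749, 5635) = 7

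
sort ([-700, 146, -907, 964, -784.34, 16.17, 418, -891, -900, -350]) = [-907, -900, -891, -784.34, -700, -350, 16.17, 146, 418, 964]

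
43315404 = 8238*5258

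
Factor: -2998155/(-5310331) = 3^1 * 5^1 * 13^(-1) * 31^(-1) * 13177^(-1) * 199877^1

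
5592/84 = 66 + 4/7 ≈ 66.57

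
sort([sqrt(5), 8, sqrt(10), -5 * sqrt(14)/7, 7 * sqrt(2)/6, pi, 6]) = [-5 * sqrt(14)/7, 7 * sqrt(2)/6, sqrt(5), pi, sqrt(10), 6, 8]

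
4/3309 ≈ 0.00121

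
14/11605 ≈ 0.00121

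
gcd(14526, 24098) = 2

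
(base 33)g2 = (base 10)530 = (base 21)145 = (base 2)1000010010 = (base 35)f5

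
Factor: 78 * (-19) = -1 * 2^1 * 3^1 * 13^1 * 19^1 = -1482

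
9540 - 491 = 9049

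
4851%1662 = 1527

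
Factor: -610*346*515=-1*2^2*5^2*61^1*103^1*173^1=-108695900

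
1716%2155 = 1716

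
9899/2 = 4949 + 1/2 = 4949.50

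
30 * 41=1230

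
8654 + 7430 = 16084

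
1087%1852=1087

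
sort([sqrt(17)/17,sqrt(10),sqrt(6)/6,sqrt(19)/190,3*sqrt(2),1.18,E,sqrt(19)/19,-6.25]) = [-6.25,sqrt(19)/190,sqrt(19)/19,sqrt(17)/17,sqrt(6)/6,1.18,E,sqrt(10),3*sqrt(2)]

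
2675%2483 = 192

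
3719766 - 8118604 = -4398838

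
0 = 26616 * 0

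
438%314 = 124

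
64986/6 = 10831 = 10831.00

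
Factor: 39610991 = 7^1 * 19^1 * 23^2 * 563^1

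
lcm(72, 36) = 72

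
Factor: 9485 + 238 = 3^1 * 7^1 * 463^1 = 9723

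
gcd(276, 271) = 1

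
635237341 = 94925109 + 540312232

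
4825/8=603 + 1/8 ≈ 603.13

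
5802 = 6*967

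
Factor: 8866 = 2^1 * 11^1 * 13^1 * 31^1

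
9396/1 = 9396 = 9396.00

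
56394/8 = 28197/4 = 7049.25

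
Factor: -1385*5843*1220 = -1*2^2*5^2*61^1*277^1*5843^1 = -9872917100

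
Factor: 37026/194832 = 2^(-3)*3^(-1)*11^1*17^1*41^(-1) = 187/984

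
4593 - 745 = 3848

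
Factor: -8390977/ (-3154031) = 7^1*43^1*61^1*457^1*3154031^ (-1) 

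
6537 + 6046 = 12583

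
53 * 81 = 4293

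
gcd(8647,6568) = 1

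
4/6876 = 1/1719 ≈ 0.000582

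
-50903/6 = -8483-5/6 ≈ -8483.83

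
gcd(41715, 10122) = 3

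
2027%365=202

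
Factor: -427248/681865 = -1 * 2^4 * 3^3 * 5^(-1) * 23^1 * 43^1 * 136373^(-1)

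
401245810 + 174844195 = 576090005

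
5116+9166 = 14282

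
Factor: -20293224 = -1*2^3*3^1*7^1*199^1*607^1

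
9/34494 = 3/11498 ≈ 0.000261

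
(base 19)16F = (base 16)1EA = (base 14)270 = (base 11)406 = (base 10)490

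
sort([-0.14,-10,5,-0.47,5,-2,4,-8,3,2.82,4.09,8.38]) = [-10,-8,-2,-0.47,-0.14,2.82,3,4,4.09,5,5,8.38]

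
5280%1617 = 429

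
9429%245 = 119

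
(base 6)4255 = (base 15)44b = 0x3cb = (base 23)1j5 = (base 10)971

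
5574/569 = 9 + 453/569 ≈ 9.80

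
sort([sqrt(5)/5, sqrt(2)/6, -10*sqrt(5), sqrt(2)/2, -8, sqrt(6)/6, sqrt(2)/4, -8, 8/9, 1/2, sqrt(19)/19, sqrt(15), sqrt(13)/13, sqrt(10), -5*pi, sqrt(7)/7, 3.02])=[-10*sqrt(5), -5*pi, -8, -8, sqrt(19)/19, sqrt(2)/6, sqrt(13)/13, sqrt(2)/4, sqrt(7)/7, sqrt(6)/6, sqrt(5)/5, 1/2, sqrt(2)/2, 8/9, 3.02, sqrt(10), sqrt(15)]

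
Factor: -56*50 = -1*2^4*5^2*7^1 = -2800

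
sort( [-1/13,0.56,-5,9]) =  [-5,-1/13,0.56,9]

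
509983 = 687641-177658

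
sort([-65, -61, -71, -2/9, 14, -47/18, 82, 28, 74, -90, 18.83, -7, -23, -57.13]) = [-90, -71, -65, -61, -57.13, -23, -7, -47/18, -2/9, 14, 18.83, 28, 74, 82]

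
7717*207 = 1597419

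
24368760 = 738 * 33020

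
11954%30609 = 11954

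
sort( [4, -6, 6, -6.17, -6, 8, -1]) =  [-6.17, -6, -6, -1, 4, 6, 8]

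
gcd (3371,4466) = 1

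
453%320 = 133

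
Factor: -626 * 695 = -1 * 2^1 * 5^1 * 139^1 * 313^1 = -435070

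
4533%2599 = 1934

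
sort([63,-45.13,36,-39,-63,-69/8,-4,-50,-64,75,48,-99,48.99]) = [-99,-64,-63,-50,-45.13,-39,-69/8,-4,36,48,48.99,63,75]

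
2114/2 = 1057 = 1057.00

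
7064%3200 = 664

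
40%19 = 2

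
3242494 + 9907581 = 13150075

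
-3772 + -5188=-8960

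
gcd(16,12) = 4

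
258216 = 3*86072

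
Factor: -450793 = -1*7^1*64399^1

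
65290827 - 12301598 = 52989229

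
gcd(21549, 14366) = 7183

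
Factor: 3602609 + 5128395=2^2 * 563^1 * 3877^1=8731004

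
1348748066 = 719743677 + 629004389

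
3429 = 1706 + 1723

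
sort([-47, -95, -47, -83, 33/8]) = [-95, -83, -47, -47, 33/8]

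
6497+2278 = 8775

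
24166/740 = 32 + 243/370 ≈ 32.66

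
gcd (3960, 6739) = 1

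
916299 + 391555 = 1307854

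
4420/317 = 13 + 299/317 ≈ 13.94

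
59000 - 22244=36756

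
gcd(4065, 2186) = 1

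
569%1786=569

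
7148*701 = 5010748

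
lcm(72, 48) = 144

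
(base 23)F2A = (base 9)11858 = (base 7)32204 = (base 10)7991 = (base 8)17467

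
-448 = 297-745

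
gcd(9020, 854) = 2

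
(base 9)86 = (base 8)116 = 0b1001110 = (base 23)39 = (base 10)78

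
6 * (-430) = -2580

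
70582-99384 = -28802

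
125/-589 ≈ -0.212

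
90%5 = 0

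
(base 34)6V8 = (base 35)6II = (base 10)7998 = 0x1F3E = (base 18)16C6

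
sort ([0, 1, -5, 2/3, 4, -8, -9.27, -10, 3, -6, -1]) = [-10, -9.27, -8, -6, -5, -1, 0, 2/3, 1, 3, 4]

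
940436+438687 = 1379123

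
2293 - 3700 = -1407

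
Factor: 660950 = 2^1 * 5^2 * 13219^1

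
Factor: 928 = 2^5 * 29^1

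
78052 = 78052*1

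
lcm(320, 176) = 3520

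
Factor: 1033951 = 1033951^1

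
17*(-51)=-867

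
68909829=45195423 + 23714406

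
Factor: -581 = -1 * 7^1 * 83^1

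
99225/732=135+135/244 ≈ 135.55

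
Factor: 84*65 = 2^2*3^1*5^1*7^1*13^1 = 5460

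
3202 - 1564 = 1638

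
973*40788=39686724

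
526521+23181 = 549702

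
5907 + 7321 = 13228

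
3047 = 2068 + 979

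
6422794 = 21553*298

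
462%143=33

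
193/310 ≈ 0.623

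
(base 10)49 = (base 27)1m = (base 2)110001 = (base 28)1l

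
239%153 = 86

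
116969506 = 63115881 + 53853625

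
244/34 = 122/17 ≈ 7.18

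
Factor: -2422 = -1*2^1*7^1*173^1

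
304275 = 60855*5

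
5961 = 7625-1664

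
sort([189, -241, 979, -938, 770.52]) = [-938, -241, 189, 770.52, 979]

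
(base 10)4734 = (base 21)af9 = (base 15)1609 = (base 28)612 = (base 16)127e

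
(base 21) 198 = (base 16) 27e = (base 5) 10023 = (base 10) 638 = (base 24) 12e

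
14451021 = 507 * 28503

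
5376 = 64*84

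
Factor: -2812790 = -1*2^1*5^1*281279^1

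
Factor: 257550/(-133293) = -1 * 2^1 * 5^2 * 17^1 * 101^1 * 157^(-1) * 283^(-1) = -85850/44431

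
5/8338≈0.000600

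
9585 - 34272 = -24687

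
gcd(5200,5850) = 650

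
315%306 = 9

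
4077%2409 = 1668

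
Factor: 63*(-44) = -1*2^2*3^2*7^1*11^1 = -2772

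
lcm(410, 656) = 3280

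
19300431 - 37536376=-18235945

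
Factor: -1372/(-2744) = 2^(-1) = 1/2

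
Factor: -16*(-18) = 2^5*3^2 = 288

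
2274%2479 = 2274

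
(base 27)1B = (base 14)2A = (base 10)38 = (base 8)46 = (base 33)15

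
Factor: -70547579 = -1*281^1*251059^1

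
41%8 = 1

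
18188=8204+9984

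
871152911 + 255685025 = 1126837936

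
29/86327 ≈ 0.000336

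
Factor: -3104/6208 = -1 * 2^(-1) = -1/2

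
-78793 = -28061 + -50732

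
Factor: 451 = 11^1 * 41^1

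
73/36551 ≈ 0.00200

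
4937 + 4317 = 9254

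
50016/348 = 143 + 21/29 ≈ 143.72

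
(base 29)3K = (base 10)107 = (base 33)38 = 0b1101011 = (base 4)1223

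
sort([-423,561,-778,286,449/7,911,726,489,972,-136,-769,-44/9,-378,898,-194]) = [-778,-769,-423,-378,-194,-136,-44/9,449/7,286,489,561,726,898,911,972]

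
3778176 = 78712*48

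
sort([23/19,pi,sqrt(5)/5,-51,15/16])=[-51,sqrt(5)/5,15/16,23/19,pi]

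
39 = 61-22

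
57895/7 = 8270+5/7 ≈ 8270.71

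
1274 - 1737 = -463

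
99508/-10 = -49754/5 = -9950.80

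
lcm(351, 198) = 7722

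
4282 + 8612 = 12894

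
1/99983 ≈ 0.0000100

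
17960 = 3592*5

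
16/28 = 4/7 ≈ 0.571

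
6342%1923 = 573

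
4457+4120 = 8577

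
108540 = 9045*12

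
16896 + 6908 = 23804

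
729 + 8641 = 9370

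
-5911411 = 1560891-7472302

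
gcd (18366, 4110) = 6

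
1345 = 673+672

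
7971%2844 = 2283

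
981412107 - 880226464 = 101185643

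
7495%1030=285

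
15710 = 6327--9383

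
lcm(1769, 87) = 5307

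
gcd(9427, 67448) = 1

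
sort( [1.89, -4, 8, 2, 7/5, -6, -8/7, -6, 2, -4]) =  [-6, -6, -4, -4, -8/7, 7/5, 1.89, 2, 2, 8]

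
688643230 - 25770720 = 662872510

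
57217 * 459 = 26262603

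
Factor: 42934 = 2^1*21467^1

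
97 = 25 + 72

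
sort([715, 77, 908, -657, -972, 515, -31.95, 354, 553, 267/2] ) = [-972, -657, -31.95, 77, 267/2, 354, 515, 553, 715, 908] 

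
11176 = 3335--7841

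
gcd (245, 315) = 35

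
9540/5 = 1908 = 1908.00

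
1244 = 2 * 622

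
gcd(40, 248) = 8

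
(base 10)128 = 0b10000000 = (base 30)48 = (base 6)332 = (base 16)80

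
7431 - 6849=582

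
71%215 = 71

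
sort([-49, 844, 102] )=[-49, 102, 844] 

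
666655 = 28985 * 23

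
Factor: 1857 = 3^1*619^1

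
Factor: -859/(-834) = 2^(-1) * 3^(-1) * 139^(-1) * 859^1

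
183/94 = 1+89/94 ≈ 1.95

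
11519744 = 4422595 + 7097149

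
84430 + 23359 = 107789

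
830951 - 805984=24967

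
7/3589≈0.00195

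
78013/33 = 2364 + 1/33 ≈ 2364.03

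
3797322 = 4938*769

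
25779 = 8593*3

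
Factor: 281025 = 3^2*5^2*1249^1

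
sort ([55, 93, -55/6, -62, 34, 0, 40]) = [-62, -55/6, 0, 34, 40, 55, 93]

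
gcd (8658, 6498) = 18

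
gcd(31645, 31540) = 5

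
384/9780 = 32/815≈0.0393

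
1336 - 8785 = -7449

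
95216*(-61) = -5808176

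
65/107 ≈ 0.607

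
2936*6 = 17616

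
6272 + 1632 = 7904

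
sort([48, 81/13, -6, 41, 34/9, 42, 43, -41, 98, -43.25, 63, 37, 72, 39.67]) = [-43.25, -41, -6, 34/9, 81/13, 37, 39.67, 41, 42, 43, 48, 63, 72, 98]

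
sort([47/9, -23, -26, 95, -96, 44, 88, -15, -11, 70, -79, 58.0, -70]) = [-96, -79, -70, -26, -23, -15, -11, 47/9, 44, 58.0, 70, 88, 95]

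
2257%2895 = 2257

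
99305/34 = 2920+25/34 ≈ 2920.74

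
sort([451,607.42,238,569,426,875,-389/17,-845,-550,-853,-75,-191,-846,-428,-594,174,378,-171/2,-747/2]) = [-853,-846,-845,-594,-550,-428,-747/2,-191,-171/2,-75,-389/17,174,238,378,426,451,569,607.42,875]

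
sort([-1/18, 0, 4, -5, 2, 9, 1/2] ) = [-5, -1/18, 0, 1/2, 2, 4, 9] 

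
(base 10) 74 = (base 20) 3e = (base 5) 244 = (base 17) 46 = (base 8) 112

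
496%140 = 76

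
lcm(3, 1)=3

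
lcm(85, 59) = 5015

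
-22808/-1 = 22808 = 22808.00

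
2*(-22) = -44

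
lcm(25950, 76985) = 2309550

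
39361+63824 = 103185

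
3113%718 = 241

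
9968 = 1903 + 8065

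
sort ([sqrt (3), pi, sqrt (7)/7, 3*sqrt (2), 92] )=[sqrt (7)/7, sqrt (3), pi, 3*sqrt (2), 92] 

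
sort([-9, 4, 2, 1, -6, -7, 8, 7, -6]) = [-9, -7, -6, -6, 1, 2, 4, 7, 8]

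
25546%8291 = 673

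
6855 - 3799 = 3056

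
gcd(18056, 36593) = 37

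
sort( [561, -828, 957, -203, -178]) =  [-828, -203, -178, 561, 957]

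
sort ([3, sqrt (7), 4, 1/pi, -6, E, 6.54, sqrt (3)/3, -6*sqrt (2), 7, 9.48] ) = [-6*sqrt (2), -6, 1/pi, sqrt (3)/3, sqrt (7), E, 3, 4, 6.54, 7, 9.48] 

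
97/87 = 1 + 10/87 ≈ 1.11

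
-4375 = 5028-9403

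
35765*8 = 286120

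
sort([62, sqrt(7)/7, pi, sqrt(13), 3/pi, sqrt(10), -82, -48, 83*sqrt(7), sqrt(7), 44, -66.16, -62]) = [-82, -66.16, -62, -48, sqrt(7)/7, 3/pi, sqrt(7), pi, sqrt(10), sqrt(13), 44, 62, 83*sqrt(7)]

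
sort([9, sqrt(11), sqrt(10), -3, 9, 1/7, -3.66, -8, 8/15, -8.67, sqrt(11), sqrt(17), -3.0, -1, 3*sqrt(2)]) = [-8.67, -8, -3.66, -3, -3.0, -1, 1/7, 8/15, sqrt(10), sqrt(11), sqrt(11), sqrt(17), 3*sqrt(2), 9, 9]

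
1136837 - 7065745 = -5928908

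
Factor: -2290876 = -1*2^2*7^1*81817^1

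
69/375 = 23/125 = 0.184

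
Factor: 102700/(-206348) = -1 * 5^2 * 13^1 * 653^(-1) = -325/653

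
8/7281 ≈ 0.00110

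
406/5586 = 29/399 ≈ 0.0727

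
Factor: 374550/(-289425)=-1*2^1*11^1*17^(-1)=-22/17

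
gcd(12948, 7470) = 498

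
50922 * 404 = 20572488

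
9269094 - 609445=8659649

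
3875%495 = 410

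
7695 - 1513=6182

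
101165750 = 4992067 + 96173683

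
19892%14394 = 5498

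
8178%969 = 426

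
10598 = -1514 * (-7) 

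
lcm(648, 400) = 32400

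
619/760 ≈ 0.814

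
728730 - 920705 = -191975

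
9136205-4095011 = 5041194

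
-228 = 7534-7762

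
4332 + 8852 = 13184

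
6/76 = 3/38 ≈ 0.0789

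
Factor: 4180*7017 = 2^2*3^1*5^1*11^1*19^1*2339^1 = 29331060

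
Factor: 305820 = 2^2*3^2*5^1*1699^1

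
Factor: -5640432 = -1 * 2^4 * 3^1 * 7^1 * 16787^1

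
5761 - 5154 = 607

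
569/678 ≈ 0.839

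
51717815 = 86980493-35262678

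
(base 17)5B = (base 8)140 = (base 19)51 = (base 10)96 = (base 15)66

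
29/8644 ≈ 0.00335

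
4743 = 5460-717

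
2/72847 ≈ 0.0000275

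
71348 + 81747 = 153095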